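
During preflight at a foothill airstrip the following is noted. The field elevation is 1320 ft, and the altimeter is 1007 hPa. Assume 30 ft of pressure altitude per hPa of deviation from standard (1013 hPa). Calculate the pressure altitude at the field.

1500 ft

Pressure correction = (1013 − 1007) × 30 = +180 ft.
Pressure altitude = 1320 + (+180) = 1500 ft.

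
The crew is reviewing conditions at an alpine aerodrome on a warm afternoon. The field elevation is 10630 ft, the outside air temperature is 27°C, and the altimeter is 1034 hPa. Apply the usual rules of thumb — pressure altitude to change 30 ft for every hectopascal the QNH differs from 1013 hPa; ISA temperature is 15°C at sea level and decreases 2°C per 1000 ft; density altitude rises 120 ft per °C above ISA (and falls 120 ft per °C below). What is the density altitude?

13840 ft

Pressure altitude = 10630 + (1013 − 1034) × 30 = 10630 + (-630) = 10000 ft.
ISA temperature at 10000 ft = 15 − 2 × (10000/1000) = -5°C.
ISA deviation = 27 − (-5) = +32°C.
Density altitude = 10000 + 120 × (32) = 13840 ft.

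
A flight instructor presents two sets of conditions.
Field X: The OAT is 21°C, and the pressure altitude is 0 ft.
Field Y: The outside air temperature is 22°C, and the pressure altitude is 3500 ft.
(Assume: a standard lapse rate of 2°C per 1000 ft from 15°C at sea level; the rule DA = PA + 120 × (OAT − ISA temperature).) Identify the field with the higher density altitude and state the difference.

Field Y by 4460 ft

Field X: ISA temp = 15°C, deviation +6°C, DA = 0 + 120 × 6 = 720 ft.
Field Y: ISA temp = 8°C, deviation +14°C, DA = 3500 + 120 × 14 = 5180 ft.
Field Y is higher by 5180 − 720 = 4460 ft.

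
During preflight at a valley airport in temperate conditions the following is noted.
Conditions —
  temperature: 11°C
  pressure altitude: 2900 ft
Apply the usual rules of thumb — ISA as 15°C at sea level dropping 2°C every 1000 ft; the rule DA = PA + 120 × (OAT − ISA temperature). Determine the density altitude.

ISA temperature at 2900 ft = 15 − 2 × (2900/1000) = 9.2°C.
ISA deviation = 11 − 9.2 = +1.8°C.
Density altitude = 2900 + 120 × (1.8) = 2900 + (+216) = 3116 ft.

3116 ft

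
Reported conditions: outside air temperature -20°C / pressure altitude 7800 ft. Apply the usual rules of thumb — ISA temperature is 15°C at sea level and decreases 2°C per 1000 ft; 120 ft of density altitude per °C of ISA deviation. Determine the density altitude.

5472 ft

ISA temperature at 7800 ft = 15 − 2 × (7800/1000) = -0.6°C.
ISA deviation = -20 − (-0.6) = -19.4°C.
Density altitude = 7800 + 120 × (-19.4) = 7800 + (-2328) = 5472 ft.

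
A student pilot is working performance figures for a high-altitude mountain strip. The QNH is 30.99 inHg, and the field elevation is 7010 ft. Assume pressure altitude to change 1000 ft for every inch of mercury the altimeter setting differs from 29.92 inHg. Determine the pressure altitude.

Pressure correction = (29.92 − 30.99) × 1000 = -1070 ft.
Pressure altitude = 7010 + (-1070) = 5940 ft.

5940 ft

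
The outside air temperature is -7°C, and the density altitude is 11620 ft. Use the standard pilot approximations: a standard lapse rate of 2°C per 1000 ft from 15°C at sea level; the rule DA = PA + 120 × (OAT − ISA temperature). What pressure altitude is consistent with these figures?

11500 ft

DA = PA + 120 × (OAT − (15 − 2·PA/1000)) = PA + 120·OAT − 1800 + 0.24·PA = 1.24·PA + 120·OAT − 1800.
So 1.24·PA = 11620 − 120 × (-7) + 1800 = 14260.
PA = 14260 / 1.24 = 11500 ft.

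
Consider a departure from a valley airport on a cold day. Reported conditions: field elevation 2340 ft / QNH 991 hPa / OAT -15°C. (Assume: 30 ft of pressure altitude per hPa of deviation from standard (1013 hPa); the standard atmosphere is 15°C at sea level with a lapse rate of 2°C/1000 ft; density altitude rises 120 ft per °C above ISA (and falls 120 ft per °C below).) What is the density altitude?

Pressure altitude = 2340 + (1013 − 991) × 30 = 2340 + (+660) = 3000 ft.
ISA temperature at 3000 ft = 15 − 2 × (3000/1000) = 9°C.
ISA deviation = -15 − 9 = -24°C.
Density altitude = 3000 + 120 × (-24) = 120 ft.

120 ft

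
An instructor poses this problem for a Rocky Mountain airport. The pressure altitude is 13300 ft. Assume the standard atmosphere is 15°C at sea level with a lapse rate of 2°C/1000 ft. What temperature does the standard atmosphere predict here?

ISA temperature = 15 − 2 × (13300/1000) = 15 − 26.6 = -11.6°C.

-11.6°C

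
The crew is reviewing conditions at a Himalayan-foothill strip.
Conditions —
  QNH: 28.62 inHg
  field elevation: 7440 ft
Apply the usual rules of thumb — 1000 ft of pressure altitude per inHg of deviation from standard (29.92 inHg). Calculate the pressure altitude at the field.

8740 ft

Pressure correction = (29.92 − 28.62) × 1000 = +1300 ft.
Pressure altitude = 7440 + (+1300) = 8740 ft.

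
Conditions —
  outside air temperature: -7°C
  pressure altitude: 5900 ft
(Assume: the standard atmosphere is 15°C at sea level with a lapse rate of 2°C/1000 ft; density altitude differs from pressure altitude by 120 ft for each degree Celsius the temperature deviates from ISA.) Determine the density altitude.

4676 ft

ISA temperature at 5900 ft = 15 − 2 × (5900/1000) = 3.2°C.
ISA deviation = -7 − 3.2 = -10.2°C.
Density altitude = 5900 + 120 × (-10.2) = 5900 + (-1224) = 4676 ft.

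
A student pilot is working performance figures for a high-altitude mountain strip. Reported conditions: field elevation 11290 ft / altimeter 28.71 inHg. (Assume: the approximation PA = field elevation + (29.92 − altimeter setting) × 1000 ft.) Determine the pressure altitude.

Pressure correction = (29.92 − 28.71) × 1000 = +1210 ft.
Pressure altitude = 11290 + (+1210) = 12500 ft.

12500 ft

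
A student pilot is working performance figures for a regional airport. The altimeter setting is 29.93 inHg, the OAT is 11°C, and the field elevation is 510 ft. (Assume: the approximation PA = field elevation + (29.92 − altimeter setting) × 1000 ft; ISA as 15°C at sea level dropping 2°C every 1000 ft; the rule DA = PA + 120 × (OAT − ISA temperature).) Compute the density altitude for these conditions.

Pressure altitude = 510 + (29.92 − 29.93) × 1000 = 510 + (-10) = 500 ft.
ISA temperature at 500 ft = 15 − 2 × (500/1000) = 14°C.
ISA deviation = 11 − 14 = -3°C.
Density altitude = 500 + 120 × (-3) = 140 ft.

140 ft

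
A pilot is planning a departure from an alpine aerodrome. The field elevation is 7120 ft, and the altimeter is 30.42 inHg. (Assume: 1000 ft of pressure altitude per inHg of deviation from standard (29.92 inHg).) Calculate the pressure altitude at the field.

6620 ft

Pressure correction = (29.92 − 30.42) × 1000 = -500 ft.
Pressure altitude = 7120 + (-500) = 6620 ft.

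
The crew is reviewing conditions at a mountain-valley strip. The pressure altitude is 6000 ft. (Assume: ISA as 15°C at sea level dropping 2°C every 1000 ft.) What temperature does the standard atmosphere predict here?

ISA temperature = 15 − 2 × (6000/1000) = 15 − 12 = 3°C.

3°C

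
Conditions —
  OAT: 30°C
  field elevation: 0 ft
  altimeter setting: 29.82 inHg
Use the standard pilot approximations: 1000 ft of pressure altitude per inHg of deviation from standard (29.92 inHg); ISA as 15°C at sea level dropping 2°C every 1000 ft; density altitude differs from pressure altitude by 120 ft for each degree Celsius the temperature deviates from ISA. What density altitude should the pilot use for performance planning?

1924 ft

Pressure altitude = 0 + (29.92 − 29.82) × 1000 = 0 + (+100) = 100 ft.
ISA temperature at 100 ft = 15 − 2 × (100/1000) = 14.8°C.
ISA deviation = 30 − 14.8 = +15.2°C.
Density altitude = 100 + 120 × (15.2) = 1924 ft.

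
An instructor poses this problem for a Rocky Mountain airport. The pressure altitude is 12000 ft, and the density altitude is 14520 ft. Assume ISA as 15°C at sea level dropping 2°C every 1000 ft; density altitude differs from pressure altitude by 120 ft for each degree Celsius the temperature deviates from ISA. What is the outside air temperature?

Density altitude − pressure altitude = 14520 − 12000 = +2520 ft.
At 120 ft/°C that is an ISA deviation of 2520/120 = +21°C.
ISA temperature at 12000 ft = 15 − 2 × (12000/1000) = -9°C.
OAT = ISA + deviation = -9 + (+21) = 12°C.

12°C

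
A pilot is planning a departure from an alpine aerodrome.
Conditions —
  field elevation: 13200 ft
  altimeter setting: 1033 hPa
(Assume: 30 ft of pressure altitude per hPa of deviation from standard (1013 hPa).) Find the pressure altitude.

Pressure correction = (1013 − 1033) × 30 = -600 ft.
Pressure altitude = 13200 + (-600) = 12600 ft.

12600 ft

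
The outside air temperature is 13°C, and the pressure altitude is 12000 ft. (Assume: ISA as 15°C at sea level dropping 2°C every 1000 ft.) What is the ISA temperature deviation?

ISA+22°C

ISA temperature at 12000 ft = 15 − 2 × (12000/1000) = -9°C.
Deviation = OAT − ISA = 13 − (-9) = +22°C.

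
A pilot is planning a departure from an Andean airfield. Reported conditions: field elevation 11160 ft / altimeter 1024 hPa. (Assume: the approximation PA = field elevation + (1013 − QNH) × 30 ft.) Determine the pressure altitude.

10830 ft

Pressure correction = (1013 − 1024) × 30 = -330 ft.
Pressure altitude = 11160 + (-330) = 10830 ft.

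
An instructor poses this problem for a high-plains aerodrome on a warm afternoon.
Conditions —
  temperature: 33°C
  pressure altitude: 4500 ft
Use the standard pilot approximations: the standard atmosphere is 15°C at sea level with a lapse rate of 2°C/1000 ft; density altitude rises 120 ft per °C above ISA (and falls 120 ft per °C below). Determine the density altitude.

ISA temperature at 4500 ft = 15 − 2 × (4500/1000) = 6°C.
ISA deviation = 33 − 6 = +27°C.
Density altitude = 4500 + 120 × (27) = 4500 + (+3240) = 7740 ft.

7740 ft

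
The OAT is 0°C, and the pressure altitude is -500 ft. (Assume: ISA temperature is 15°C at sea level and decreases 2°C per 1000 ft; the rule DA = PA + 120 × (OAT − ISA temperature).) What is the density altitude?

ISA temperature at -500 ft = 15 − 2 × (-500/1000) = 16°C.
ISA deviation = 0 − 16 = -16°C.
Density altitude = -500 + 120 × (-16) = -500 + (-1920) = -2420 ft.

-2420 ft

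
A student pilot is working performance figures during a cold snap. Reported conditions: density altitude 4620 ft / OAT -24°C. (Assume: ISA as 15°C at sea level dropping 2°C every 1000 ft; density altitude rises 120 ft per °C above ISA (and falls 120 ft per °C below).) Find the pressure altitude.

7500 ft

DA = PA + 120 × (OAT − (15 − 2·PA/1000)) = PA + 120·OAT − 1800 + 0.24·PA = 1.24·PA + 120·OAT − 1800.
So 1.24·PA = 4620 − 120 × (-24) + 1800 = 9300.
PA = 9300 / 1.24 = 7500 ft.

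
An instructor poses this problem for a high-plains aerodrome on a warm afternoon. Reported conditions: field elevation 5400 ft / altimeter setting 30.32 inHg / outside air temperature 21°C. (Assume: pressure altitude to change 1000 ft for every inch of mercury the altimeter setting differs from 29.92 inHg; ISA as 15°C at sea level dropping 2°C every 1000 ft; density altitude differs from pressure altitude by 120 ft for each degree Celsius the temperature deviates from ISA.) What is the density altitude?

Pressure altitude = 5400 + (29.92 − 30.32) × 1000 = 5400 + (-400) = 5000 ft.
ISA temperature at 5000 ft = 15 − 2 × (5000/1000) = 5°C.
ISA deviation = 21 − 5 = +16°C.
Density altitude = 5000 + 120 × (16) = 6920 ft.

6920 ft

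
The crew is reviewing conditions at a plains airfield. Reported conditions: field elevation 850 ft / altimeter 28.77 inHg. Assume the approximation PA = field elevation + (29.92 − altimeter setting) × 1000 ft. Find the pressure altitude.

2000 ft

Pressure correction = (29.92 − 28.77) × 1000 = +1150 ft.
Pressure altitude = 850 + (+1150) = 2000 ft.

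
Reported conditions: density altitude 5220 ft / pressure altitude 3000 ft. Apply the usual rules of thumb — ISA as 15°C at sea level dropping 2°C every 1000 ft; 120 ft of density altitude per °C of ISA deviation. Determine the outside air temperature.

27.5°C

Density altitude − pressure altitude = 5220 − 3000 = +2220 ft.
At 120 ft/°C that is an ISA deviation of 2220/120 = +18.5°C.
ISA temperature at 3000 ft = 15 − 2 × (3000/1000) = 9°C.
OAT = ISA + deviation = 9 + (+18.5) = 27.5°C.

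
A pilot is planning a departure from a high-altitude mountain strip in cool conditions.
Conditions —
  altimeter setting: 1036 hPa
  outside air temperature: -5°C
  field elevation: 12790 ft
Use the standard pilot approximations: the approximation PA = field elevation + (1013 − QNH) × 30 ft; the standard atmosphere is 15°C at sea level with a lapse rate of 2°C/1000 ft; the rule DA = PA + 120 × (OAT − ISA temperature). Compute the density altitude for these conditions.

12604 ft

Pressure altitude = 12790 + (1013 − 1036) × 30 = 12790 + (-690) = 12100 ft.
ISA temperature at 12100 ft = 15 − 2 × (12100/1000) = -9.2°C.
ISA deviation = -5 − (-9.2) = +4.2°C.
Density altitude = 12100 + 120 × (4.2) = 12604 ft.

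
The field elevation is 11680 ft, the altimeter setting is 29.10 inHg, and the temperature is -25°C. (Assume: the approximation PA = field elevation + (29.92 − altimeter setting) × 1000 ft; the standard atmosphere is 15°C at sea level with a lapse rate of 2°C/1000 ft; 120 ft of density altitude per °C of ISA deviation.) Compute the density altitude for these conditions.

Pressure altitude = 11680 + (29.92 − 29.10) × 1000 = 11680 + (+820) = 12500 ft.
ISA temperature at 12500 ft = 15 − 2 × (12500/1000) = -10°C.
ISA deviation = -25 − (-10) = -15°C.
Density altitude = 12500 + 120 × (-15) = 10700 ft.

10700 ft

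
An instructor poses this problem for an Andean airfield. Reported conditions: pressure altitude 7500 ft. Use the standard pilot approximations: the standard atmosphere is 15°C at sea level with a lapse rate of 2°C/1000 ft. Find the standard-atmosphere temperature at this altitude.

0°C

ISA temperature = 15 − 2 × (7500/1000) = 15 − 15 = 0°C.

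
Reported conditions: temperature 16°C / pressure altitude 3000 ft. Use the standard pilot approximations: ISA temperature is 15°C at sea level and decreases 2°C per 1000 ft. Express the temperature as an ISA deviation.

ISA+7°C

ISA temperature at 3000 ft = 15 − 2 × (3000/1000) = 9°C.
Deviation = OAT − ISA = 16 − 9 = +7°C.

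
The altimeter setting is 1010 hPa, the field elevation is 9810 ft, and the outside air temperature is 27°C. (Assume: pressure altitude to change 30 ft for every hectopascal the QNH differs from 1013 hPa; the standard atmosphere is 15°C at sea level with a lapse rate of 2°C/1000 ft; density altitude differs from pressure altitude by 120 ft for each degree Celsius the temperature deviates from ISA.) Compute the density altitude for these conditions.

Pressure altitude = 9810 + (1013 − 1010) × 30 = 9810 + (+90) = 9900 ft.
ISA temperature at 9900 ft = 15 − 2 × (9900/1000) = -4.8°C.
ISA deviation = 27 − (-4.8) = +31.8°C.
Density altitude = 9900 + 120 × (31.8) = 13716 ft.

13716 ft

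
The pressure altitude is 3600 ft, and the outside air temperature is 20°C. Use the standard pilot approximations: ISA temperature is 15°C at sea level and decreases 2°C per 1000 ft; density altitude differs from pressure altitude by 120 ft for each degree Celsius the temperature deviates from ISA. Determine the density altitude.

5064 ft

ISA temperature at 3600 ft = 15 − 2 × (3600/1000) = 7.8°C.
ISA deviation = 20 − 7.8 = +12.2°C.
Density altitude = 3600 + 120 × (12.2) = 3600 + (+1464) = 5064 ft.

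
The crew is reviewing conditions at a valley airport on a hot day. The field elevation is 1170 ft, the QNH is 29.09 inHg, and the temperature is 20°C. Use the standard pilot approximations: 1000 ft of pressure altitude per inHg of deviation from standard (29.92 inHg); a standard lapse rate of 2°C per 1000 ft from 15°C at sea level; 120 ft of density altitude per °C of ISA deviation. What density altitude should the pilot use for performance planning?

Pressure altitude = 1170 + (29.92 − 29.09) × 1000 = 1170 + (+830) = 2000 ft.
ISA temperature at 2000 ft = 15 − 2 × (2000/1000) = 11°C.
ISA deviation = 20 − 11 = +9°C.
Density altitude = 2000 + 120 × (9) = 3080 ft.

3080 ft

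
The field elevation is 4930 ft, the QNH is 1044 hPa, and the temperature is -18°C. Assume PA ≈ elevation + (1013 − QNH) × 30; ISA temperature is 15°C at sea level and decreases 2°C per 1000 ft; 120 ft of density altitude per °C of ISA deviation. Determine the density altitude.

1000 ft

Pressure altitude = 4930 + (1013 − 1044) × 30 = 4930 + (-930) = 4000 ft.
ISA temperature at 4000 ft = 15 − 2 × (4000/1000) = 7°C.
ISA deviation = -18 − 7 = -25°C.
Density altitude = 4000 + 120 × (-25) = 1000 ft.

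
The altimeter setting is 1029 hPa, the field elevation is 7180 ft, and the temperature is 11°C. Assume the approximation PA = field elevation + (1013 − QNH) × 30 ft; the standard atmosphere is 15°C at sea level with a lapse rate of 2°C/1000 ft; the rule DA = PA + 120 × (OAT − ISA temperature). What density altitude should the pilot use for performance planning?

7828 ft

Pressure altitude = 7180 + (1013 − 1029) × 30 = 7180 + (-480) = 6700 ft.
ISA temperature at 6700 ft = 15 − 2 × (6700/1000) = 1.6°C.
ISA deviation = 11 − 1.6 = +9.4°C.
Density altitude = 6700 + 120 × (9.4) = 7828 ft.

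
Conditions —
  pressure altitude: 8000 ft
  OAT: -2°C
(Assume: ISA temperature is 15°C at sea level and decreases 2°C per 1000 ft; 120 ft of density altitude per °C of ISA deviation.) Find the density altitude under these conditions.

7880 ft

ISA temperature at 8000 ft = 15 − 2 × (8000/1000) = -1°C.
ISA deviation = -2 − (-1) = -1°C.
Density altitude = 8000 + 120 × (-1) = 8000 + (-120) = 7880 ft.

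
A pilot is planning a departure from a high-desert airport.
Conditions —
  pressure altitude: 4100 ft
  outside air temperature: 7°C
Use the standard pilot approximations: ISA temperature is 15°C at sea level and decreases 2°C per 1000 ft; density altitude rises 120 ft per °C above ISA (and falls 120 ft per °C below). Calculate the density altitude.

4124 ft

ISA temperature at 4100 ft = 15 − 2 × (4100/1000) = 6.8°C.
ISA deviation = 7 − 6.8 = +0.2°C.
Density altitude = 4100 + 120 × (0.2) = 4100 + (+24) = 4124 ft.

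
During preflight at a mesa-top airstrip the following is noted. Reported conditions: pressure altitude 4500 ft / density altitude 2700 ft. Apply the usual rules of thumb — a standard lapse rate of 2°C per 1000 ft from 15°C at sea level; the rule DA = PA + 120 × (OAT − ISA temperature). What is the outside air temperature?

-9°C

Density altitude − pressure altitude = 2700 − 4500 = -1800 ft.
At 120 ft/°C that is an ISA deviation of -1800/120 = -15°C.
ISA temperature at 4500 ft = 15 − 2 × (4500/1000) = 6°C.
OAT = ISA + deviation = 6 + (-15) = -9°C.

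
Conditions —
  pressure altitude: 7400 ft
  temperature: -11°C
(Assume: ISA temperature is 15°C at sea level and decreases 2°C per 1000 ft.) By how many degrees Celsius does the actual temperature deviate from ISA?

ISA temperature at 7400 ft = 15 − 2 × (7400/1000) = 0.2°C.
Deviation = OAT − ISA = -11 − 0.2 = -11.2°C.

ISA-11.2°C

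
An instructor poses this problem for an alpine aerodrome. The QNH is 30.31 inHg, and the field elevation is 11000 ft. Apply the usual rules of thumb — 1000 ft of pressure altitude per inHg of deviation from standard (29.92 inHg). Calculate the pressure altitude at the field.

10610 ft

Pressure correction = (29.92 − 30.31) × 1000 = -390 ft.
Pressure altitude = 11000 + (-390) = 10610 ft.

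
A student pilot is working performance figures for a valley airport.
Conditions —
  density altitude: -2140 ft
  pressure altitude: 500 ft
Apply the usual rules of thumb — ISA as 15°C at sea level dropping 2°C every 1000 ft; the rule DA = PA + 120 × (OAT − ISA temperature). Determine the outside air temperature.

-8°C

Density altitude − pressure altitude = -2140 − 500 = -2640 ft.
At 120 ft/°C that is an ISA deviation of -2640/120 = -22°C.
ISA temperature at 500 ft = 15 − 2 × (500/1000) = 14°C.
OAT = ISA + deviation = 14 + (-22) = -8°C.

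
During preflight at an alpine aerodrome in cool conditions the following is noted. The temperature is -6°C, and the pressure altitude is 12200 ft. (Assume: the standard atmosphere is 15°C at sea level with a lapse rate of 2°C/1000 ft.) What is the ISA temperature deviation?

ISA+3.4°C

ISA temperature at 12200 ft = 15 − 2 × (12200/1000) = -9.4°C.
Deviation = OAT − ISA = -6 − (-9.4) = +3.4°C.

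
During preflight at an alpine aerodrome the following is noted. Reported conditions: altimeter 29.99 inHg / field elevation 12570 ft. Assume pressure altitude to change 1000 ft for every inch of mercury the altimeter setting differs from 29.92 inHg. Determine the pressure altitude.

Pressure correction = (29.92 − 29.99) × 1000 = -70 ft.
Pressure altitude = 12570 + (-70) = 12500 ft.

12500 ft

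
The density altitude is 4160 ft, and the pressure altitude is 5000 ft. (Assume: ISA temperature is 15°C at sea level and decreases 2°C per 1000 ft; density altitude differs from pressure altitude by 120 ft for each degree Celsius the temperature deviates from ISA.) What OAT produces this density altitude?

-2°C

Density altitude − pressure altitude = 4160 − 5000 = -840 ft.
At 120 ft/°C that is an ISA deviation of -840/120 = -7°C.
ISA temperature at 5000 ft = 15 − 2 × (5000/1000) = 5°C.
OAT = ISA + deviation = 5 + (-7) = -2°C.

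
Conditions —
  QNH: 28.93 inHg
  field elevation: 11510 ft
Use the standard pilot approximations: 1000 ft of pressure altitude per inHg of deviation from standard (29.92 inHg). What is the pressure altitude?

12500 ft

Pressure correction = (29.92 − 28.93) × 1000 = +990 ft.
Pressure altitude = 11510 + (+990) = 12500 ft.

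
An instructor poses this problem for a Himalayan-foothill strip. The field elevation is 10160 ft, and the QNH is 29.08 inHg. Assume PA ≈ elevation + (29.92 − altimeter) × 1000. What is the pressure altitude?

Pressure correction = (29.92 − 29.08) × 1000 = +840 ft.
Pressure altitude = 10160 + (+840) = 11000 ft.

11000 ft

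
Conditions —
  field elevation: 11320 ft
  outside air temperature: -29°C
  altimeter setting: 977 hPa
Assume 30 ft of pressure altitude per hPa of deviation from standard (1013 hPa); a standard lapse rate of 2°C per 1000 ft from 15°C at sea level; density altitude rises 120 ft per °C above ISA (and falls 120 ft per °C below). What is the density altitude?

10096 ft

Pressure altitude = 11320 + (1013 − 977) × 30 = 11320 + (+1080) = 12400 ft.
ISA temperature at 12400 ft = 15 − 2 × (12400/1000) = -9.8°C.
ISA deviation = -29 − (-9.8) = -19.2°C.
Density altitude = 12400 + 120 × (-19.2) = 10096 ft.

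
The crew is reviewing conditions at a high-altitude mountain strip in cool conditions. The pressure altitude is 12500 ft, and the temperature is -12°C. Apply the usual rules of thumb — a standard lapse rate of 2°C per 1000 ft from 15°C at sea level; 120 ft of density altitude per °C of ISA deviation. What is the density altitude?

12260 ft

ISA temperature at 12500 ft = 15 − 2 × (12500/1000) = -10°C.
ISA deviation = -12 − (-10) = -2°C.
Density altitude = 12500 + 120 × (-2) = 12500 + (-240) = 12260 ft.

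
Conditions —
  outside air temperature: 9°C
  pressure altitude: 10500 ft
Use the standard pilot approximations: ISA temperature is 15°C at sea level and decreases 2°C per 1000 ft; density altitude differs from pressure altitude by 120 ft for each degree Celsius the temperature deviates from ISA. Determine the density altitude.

ISA temperature at 10500 ft = 15 − 2 × (10500/1000) = -6°C.
ISA deviation = 9 − (-6) = +15°C.
Density altitude = 10500 + 120 × (15) = 10500 + (+1800) = 12300 ft.

12300 ft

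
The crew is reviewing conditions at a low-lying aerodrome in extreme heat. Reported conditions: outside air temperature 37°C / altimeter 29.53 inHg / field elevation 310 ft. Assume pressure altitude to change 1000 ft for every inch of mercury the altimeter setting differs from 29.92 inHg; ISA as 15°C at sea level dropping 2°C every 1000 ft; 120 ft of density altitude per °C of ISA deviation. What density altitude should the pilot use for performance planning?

3508 ft

Pressure altitude = 310 + (29.92 − 29.53) × 1000 = 310 + (+390) = 700 ft.
ISA temperature at 700 ft = 15 − 2 × (700/1000) = 13.6°C.
ISA deviation = 37 − 13.6 = +23.4°C.
Density altitude = 700 + 120 × (23.4) = 3508 ft.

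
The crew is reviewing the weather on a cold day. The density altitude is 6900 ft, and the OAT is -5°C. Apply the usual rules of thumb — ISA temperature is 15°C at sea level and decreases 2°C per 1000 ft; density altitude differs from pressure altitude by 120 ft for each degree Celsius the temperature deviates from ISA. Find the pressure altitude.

7500 ft

DA = PA + 120 × (OAT − (15 − 2·PA/1000)) = PA + 120·OAT − 1800 + 0.24·PA = 1.24·PA + 120·OAT − 1800.
So 1.24·PA = 6900 − 120 × (-5) + 1800 = 9300.
PA = 9300 / 1.24 = 7500 ft.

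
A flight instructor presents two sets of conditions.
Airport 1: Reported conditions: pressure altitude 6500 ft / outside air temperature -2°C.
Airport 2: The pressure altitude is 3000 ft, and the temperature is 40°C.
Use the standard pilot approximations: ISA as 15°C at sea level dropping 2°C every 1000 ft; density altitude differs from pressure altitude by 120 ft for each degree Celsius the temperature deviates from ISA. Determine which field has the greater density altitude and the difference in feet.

Airport 2 by 700 ft

Airport 1: ISA temp = 2°C, deviation -4°C, DA = 6500 + 120 × (-4) = 6020 ft.
Airport 2: ISA temp = 9°C, deviation +31°C, DA = 3000 + 120 × 31 = 6720 ft.
Airport 2 is higher by 6720 − 6020 = 700 ft.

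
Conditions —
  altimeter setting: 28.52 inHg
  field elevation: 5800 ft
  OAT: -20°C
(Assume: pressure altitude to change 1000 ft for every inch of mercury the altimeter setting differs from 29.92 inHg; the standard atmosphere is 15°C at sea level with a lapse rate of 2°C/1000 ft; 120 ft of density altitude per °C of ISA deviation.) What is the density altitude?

Pressure altitude = 5800 + (29.92 − 28.52) × 1000 = 5800 + (+1400) = 7200 ft.
ISA temperature at 7200 ft = 15 − 2 × (7200/1000) = 0.6°C.
ISA deviation = -20 − 0.6 = -20.6°C.
Density altitude = 7200 + 120 × (-20.6) = 4728 ft.

4728 ft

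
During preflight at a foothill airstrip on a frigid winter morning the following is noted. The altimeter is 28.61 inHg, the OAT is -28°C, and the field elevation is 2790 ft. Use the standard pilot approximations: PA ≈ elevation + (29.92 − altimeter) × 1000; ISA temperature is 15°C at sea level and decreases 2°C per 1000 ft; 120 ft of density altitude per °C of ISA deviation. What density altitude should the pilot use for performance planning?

Pressure altitude = 2790 + (29.92 − 28.61) × 1000 = 2790 + (+1310) = 4100 ft.
ISA temperature at 4100 ft = 15 − 2 × (4100/1000) = 6.8°C.
ISA deviation = -28 − 6.8 = -34.8°C.
Density altitude = 4100 + 120 × (-34.8) = -76 ft.

-76 ft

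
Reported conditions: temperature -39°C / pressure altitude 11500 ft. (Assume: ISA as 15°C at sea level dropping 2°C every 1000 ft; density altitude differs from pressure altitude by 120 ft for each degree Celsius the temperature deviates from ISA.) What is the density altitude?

7780 ft

ISA temperature at 11500 ft = 15 − 2 × (11500/1000) = -8°C.
ISA deviation = -39 − (-8) = -31°C.
Density altitude = 11500 + 120 × (-31) = 11500 + (-3720) = 7780 ft.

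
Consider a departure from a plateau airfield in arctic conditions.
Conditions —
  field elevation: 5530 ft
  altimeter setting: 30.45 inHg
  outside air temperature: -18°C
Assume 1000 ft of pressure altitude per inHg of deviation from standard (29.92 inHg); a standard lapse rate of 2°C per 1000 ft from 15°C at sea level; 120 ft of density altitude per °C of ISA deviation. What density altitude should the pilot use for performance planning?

2240 ft

Pressure altitude = 5530 + (29.92 − 30.45) × 1000 = 5530 + (-530) = 5000 ft.
ISA temperature at 5000 ft = 15 − 2 × (5000/1000) = 5°C.
ISA deviation = -18 − 5 = -23°C.
Density altitude = 5000 + 120 × (-23) = 2240 ft.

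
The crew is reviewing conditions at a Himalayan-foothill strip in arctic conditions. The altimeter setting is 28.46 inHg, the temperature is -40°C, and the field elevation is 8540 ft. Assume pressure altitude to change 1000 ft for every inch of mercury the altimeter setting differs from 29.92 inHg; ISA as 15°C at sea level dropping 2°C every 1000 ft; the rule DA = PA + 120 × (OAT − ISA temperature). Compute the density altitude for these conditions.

Pressure altitude = 8540 + (29.92 − 28.46) × 1000 = 8540 + (+1460) = 10000 ft.
ISA temperature at 10000 ft = 15 − 2 × (10000/1000) = -5°C.
ISA deviation = -40 − (-5) = -35°C.
Density altitude = 10000 + 120 × (-35) = 5800 ft.

5800 ft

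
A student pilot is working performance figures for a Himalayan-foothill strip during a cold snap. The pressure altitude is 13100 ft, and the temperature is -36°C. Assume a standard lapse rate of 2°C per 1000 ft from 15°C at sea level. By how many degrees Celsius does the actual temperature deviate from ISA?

ISA temperature at 13100 ft = 15 − 2 × (13100/1000) = -11.2°C.
Deviation = OAT − ISA = -36 − (-11.2) = -24.8°C.

ISA-24.8°C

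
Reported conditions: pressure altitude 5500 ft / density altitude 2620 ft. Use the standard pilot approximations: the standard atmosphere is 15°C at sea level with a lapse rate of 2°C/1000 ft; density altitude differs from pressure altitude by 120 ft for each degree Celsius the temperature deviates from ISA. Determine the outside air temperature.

Density altitude − pressure altitude = 2620 − 5500 = -2880 ft.
At 120 ft/°C that is an ISA deviation of -2880/120 = -24°C.
ISA temperature at 5500 ft = 15 − 2 × (5500/1000) = 4°C.
OAT = ISA + deviation = 4 + (-24) = -20°C.

-20°C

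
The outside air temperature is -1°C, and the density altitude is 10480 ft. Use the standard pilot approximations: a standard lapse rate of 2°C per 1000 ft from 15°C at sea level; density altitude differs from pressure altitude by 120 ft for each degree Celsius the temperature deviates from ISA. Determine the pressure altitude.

10000 ft

DA = PA + 120 × (OAT − (15 − 2·PA/1000)) = PA + 120·OAT − 1800 + 0.24·PA = 1.24·PA + 120·OAT − 1800.
So 1.24·PA = 10480 − 120 × (-1) + 1800 = 12400.
PA = 12400 / 1.24 = 10000 ft.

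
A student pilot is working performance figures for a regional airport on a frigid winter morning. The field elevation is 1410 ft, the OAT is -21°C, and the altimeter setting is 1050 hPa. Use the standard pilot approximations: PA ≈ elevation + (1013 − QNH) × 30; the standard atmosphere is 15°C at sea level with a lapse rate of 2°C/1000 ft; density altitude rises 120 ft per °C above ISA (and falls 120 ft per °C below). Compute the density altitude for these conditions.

Pressure altitude = 1410 + (1013 − 1050) × 30 = 1410 + (-1110) = 300 ft.
ISA temperature at 300 ft = 15 − 2 × (300/1000) = 14.4°C.
ISA deviation = -21 − 14.4 = -35.4°C.
Density altitude = 300 + 120 × (-35.4) = -3948 ft.

-3948 ft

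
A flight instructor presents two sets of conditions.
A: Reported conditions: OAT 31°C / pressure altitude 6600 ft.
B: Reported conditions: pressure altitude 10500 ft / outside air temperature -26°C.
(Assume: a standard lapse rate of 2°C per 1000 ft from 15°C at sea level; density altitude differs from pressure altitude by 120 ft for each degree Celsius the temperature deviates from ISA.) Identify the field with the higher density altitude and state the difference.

A by 2004 ft

A: ISA temp = 1.8°C, deviation +29.2°C, DA = 6600 + 120 × 29.2 = 10104 ft.
B: ISA temp = -6°C, deviation -20°C, DA = 10500 + 120 × (-20) = 8100 ft.
A is higher by 10104 − 8100 = 2004 ft.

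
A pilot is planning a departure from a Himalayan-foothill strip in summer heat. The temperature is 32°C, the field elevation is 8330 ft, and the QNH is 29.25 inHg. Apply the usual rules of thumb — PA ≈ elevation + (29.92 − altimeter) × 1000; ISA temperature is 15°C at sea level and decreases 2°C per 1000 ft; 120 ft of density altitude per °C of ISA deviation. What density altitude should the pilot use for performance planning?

Pressure altitude = 8330 + (29.92 − 29.25) × 1000 = 8330 + (+670) = 9000 ft.
ISA temperature at 9000 ft = 15 − 2 × (9000/1000) = -3°C.
ISA deviation = 32 − (-3) = +35°C.
Density altitude = 9000 + 120 × (35) = 13200 ft.

13200 ft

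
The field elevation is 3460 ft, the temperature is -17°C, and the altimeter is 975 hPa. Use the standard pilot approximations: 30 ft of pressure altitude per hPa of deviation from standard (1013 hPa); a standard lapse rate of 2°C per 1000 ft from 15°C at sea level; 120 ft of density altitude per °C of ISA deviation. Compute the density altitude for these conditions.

Pressure altitude = 3460 + (1013 − 975) × 30 = 3460 + (+1140) = 4600 ft.
ISA temperature at 4600 ft = 15 − 2 × (4600/1000) = 5.8°C.
ISA deviation = -17 − 5.8 = -22.8°C.
Density altitude = 4600 + 120 × (-22.8) = 1864 ft.

1864 ft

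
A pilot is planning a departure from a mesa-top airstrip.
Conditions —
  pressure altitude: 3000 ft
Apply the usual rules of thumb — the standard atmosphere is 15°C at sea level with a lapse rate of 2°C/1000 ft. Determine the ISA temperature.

9°C

ISA temperature = 15 − 2 × (3000/1000) = 15 − 6 = 9°C.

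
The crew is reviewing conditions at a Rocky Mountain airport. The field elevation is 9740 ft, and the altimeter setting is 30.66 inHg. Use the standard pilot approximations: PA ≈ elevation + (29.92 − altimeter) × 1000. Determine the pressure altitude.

9000 ft

Pressure correction = (29.92 − 30.66) × 1000 = -740 ft.
Pressure altitude = 9740 + (-740) = 9000 ft.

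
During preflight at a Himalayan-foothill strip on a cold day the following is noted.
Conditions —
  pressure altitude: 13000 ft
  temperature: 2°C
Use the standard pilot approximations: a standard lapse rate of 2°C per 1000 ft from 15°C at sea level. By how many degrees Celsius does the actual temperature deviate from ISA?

ISA+13°C

ISA temperature at 13000 ft = 15 − 2 × (13000/1000) = -11°C.
Deviation = OAT − ISA = 2 − (-11) = +13°C.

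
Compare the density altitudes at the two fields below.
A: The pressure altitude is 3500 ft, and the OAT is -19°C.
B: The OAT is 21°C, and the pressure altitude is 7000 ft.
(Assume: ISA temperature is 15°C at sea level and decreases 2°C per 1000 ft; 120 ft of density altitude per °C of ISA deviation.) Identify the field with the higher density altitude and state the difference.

B by 9140 ft

A: ISA temp = 8°C, deviation -27°C, DA = 3500 + 120 × (-27) = 260 ft.
B: ISA temp = 1°C, deviation +20°C, DA = 7000 + 120 × 20 = 9400 ft.
B is higher by 9400 − 260 = 9140 ft.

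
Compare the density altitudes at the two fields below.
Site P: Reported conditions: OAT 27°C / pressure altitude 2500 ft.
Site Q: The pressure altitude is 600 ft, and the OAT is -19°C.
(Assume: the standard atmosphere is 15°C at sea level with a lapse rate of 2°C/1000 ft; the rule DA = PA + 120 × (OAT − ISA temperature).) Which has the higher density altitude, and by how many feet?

Site P: ISA temp = 10°C, deviation +17°C, DA = 2500 + 120 × 17 = 4540 ft.
Site Q: ISA temp = 13.8°C, deviation -32.8°C, DA = 600 + 120 × (-32.8) = -3336 ft.
Site P is higher by 4540 − (-3336) = 7876 ft.

Site P by 7876 ft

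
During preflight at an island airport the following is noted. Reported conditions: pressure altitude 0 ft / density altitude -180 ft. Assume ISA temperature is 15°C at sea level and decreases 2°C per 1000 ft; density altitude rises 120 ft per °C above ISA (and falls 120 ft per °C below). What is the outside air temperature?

13.5°C

Density altitude − pressure altitude = -180 − 0 = -180 ft.
At 120 ft/°C that is an ISA deviation of -180/120 = -1.5°C.
ISA temperature at 0 ft = 15 − 2 × (0/1000) = 15°C.
OAT = ISA + deviation = 15 + (-1.5) = 13.5°C.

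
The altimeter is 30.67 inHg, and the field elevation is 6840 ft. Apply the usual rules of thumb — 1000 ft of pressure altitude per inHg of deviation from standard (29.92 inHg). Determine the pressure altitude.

6090 ft

Pressure correction = (29.92 − 30.67) × 1000 = -750 ft.
Pressure altitude = 6840 + (-750) = 6090 ft.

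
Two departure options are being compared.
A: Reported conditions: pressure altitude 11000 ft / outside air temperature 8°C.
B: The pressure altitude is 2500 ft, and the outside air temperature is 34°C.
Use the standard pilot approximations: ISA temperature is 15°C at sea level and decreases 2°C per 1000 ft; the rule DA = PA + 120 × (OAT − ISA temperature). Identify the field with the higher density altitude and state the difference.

A by 7420 ft

A: ISA temp = -7°C, deviation +15°C, DA = 11000 + 120 × 15 = 12800 ft.
B: ISA temp = 10°C, deviation +24°C, DA = 2500 + 120 × 24 = 5380 ft.
A is higher by 12800 − 5380 = 7420 ft.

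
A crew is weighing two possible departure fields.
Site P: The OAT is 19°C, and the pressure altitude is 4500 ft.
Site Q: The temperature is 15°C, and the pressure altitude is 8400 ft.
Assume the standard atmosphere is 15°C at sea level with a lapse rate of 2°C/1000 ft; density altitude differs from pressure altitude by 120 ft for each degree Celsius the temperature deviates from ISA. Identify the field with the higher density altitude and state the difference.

Site Q by 4356 ft

Site P: ISA temp = 6°C, deviation +13°C, DA = 4500 + 120 × 13 = 6060 ft.
Site Q: ISA temp = -1.8°C, deviation +16.8°C, DA = 8400 + 120 × 16.8 = 10416 ft.
Site Q is higher by 10416 − 6060 = 4356 ft.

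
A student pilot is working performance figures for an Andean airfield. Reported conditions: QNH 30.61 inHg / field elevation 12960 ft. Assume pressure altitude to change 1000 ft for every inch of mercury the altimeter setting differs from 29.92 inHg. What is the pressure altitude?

12270 ft

Pressure correction = (29.92 − 30.61) × 1000 = -690 ft.
Pressure altitude = 12960 + (-690) = 12270 ft.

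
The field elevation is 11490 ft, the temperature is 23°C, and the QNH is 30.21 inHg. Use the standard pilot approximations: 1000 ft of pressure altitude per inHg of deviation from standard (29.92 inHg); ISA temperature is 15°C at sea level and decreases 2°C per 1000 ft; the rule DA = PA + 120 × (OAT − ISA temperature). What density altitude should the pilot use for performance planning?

14848 ft

Pressure altitude = 11490 + (29.92 − 30.21) × 1000 = 11490 + (-290) = 11200 ft.
ISA temperature at 11200 ft = 15 − 2 × (11200/1000) = -7.4°C.
ISA deviation = 23 − (-7.4) = +30.4°C.
Density altitude = 11200 + 120 × (30.4) = 14848 ft.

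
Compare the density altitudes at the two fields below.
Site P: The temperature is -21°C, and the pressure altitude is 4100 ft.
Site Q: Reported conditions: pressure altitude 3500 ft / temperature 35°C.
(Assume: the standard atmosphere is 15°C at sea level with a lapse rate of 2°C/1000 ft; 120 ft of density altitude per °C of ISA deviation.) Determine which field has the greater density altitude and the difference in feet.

Site P: ISA temp = 6.8°C, deviation -27.8°C, DA = 4100 + 120 × (-27.8) = 764 ft.
Site Q: ISA temp = 8°C, deviation +27°C, DA = 3500 + 120 × 27 = 6740 ft.
Site Q is higher by 6740 − 764 = 5976 ft.

Site Q by 5976 ft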